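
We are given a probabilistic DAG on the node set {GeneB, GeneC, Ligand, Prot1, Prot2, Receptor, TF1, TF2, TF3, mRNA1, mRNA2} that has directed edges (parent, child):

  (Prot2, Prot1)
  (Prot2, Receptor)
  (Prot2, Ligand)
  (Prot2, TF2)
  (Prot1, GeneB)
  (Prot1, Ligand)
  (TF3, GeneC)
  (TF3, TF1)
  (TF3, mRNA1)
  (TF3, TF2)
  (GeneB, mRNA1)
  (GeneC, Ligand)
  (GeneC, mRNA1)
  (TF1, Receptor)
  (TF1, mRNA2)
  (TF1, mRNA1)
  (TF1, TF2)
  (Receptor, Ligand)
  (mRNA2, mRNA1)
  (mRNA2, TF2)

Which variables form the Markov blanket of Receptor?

By definition, MB(Receptor) is built from Receptor's parents, Receptor's children, and the co-parents of Receptor.
Ch(Receptor) = {Ligand}.
Receptor has parents Prot2, TF1.
Other parents of Receptor's children:
  Ligand's other parents are GeneC, Prot1, Prot2.
Taking the union gives {GeneC, Ligand, Prot1, Prot2, TF1}.

{GeneC, Ligand, Prot1, Prot2, TF1}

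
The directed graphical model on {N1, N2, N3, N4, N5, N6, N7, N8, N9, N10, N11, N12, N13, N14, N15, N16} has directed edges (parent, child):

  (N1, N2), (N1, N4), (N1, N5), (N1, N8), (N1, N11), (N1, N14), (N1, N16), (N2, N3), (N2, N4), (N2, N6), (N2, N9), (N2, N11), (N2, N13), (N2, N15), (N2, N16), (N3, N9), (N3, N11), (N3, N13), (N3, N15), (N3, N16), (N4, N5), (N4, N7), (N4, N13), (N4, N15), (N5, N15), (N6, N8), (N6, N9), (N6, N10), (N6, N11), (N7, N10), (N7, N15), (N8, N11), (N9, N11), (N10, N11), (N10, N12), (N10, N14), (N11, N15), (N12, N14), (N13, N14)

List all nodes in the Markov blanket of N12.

{N1, N10, N13, N14}

A node's Markov blanket = Pa ∪ Ch ∪ (parents of Ch other than the node itself).
N12's parents: N10.
N12 has child N14.
Parents of each child, excluding N12:
  N14: N1, N10, N13
So the Markov blanket of N12 is {N1, N10, N13, N14}.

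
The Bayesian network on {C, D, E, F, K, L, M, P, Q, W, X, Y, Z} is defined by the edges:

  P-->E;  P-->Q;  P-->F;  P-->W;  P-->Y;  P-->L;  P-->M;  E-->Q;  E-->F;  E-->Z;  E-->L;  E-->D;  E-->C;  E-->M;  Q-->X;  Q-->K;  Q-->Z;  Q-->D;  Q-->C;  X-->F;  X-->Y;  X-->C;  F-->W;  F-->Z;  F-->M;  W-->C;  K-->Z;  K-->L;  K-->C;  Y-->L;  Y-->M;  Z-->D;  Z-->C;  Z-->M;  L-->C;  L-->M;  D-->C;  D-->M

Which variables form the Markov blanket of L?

{C, D, E, F, K, M, P, Q, W, X, Y, Z}

The Markov blanket of a node is its parents, its children, and the other parents of its children.
L's children: C, M.
Pa(L) = {E, K, P, Y}.
Co-parents of L (other parents of its children):
  C's other parents are D, E, K, Q, W, X, Z.
  M's other parents are D, E, F, P, Y, Z.
Union: {E, K, P, Y} ∪ {C, M} ∪ {D, E, F, K, P, Q, W, X, Y, Z} = {C, D, E, F, K, M, P, Q, W, X, Y, Z}.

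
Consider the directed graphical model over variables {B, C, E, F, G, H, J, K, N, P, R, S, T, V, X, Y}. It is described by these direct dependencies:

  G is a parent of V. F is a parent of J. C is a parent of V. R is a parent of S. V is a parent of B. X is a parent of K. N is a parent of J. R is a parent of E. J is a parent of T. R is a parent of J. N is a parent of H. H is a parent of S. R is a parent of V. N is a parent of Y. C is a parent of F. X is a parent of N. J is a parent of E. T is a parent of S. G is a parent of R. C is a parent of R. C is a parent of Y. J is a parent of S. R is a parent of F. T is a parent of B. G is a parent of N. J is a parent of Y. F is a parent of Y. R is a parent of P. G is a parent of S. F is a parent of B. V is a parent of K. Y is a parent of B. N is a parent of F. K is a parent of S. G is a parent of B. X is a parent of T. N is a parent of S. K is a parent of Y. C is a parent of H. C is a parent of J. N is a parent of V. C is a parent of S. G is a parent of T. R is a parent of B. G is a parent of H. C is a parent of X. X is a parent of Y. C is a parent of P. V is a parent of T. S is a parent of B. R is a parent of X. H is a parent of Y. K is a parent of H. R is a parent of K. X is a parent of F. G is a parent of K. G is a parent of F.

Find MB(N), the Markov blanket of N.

By definition, MB(N) is built from N's parents, N's children, and the co-parents of N.
Pa(N) = {G, X}.
Ch(N) = {F, H, J, S, V, Y}.
Co-parents of N (other parents of its children):
  V's other parents are C, G, R.
  F also has parents C, G, R, X.
  J also has parents C, F, R.
  H's other parents are C, G, K.
  Y's other parents are C, F, H, J, K, X.
  S also has parents C, G, H, J, K, R, T.
Taking the union gives {C, F, G, H, J, K, R, S, T, V, X, Y}.

{C, F, G, H, J, K, R, S, T, V, X, Y}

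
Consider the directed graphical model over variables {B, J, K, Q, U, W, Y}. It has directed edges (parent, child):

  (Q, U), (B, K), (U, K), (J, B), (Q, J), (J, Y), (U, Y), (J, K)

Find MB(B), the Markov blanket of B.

Children of B: K.
Parents of B: J.
Parents of each child, excluding B:
  K also has parents J, U.
Union: {J} ∪ {K} ∪ {J, U} = {J, K, U}.

{J, K, U}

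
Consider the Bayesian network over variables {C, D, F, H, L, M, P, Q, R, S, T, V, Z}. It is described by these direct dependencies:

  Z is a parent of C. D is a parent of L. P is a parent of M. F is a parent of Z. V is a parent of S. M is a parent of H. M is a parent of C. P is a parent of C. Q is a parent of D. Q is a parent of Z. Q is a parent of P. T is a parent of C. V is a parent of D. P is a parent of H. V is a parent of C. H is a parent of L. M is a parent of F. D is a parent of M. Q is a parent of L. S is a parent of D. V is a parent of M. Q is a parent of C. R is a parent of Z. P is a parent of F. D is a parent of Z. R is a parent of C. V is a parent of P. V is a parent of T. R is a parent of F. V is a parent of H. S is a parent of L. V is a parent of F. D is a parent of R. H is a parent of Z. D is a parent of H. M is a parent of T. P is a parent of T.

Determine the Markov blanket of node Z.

Pa(Z) = {D, F, H, Q, R}.
Z has child C.
Parents of each child, excluding Z:
  parents(C) \ {Z} = {M, P, Q, R, T, V}.
Taking the union gives {C, D, F, H, M, P, Q, R, T, V}.

{C, D, F, H, M, P, Q, R, T, V}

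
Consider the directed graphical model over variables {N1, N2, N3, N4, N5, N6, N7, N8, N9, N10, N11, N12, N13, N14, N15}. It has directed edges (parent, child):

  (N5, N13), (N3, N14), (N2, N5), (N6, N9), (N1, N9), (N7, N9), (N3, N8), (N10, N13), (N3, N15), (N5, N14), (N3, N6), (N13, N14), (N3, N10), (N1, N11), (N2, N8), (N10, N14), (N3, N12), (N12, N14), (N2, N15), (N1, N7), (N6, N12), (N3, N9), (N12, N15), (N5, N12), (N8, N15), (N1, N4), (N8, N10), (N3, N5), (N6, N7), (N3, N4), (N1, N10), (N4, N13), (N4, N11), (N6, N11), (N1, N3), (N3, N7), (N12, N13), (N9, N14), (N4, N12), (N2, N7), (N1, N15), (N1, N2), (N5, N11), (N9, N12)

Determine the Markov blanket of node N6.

{N1, N2, N3, N4, N5, N7, N9, N11, N12}

A node's Markov blanket = Pa ∪ Ch ∪ (parents of Ch other than the node itself).
N6 has parent N3.
N6 has children N7, N9, N11, N12.
Parents of each child, excluding N6:
  N7: N1, N2, N3
  N9: N1, N3, N7
  N11: N1, N4, N5
  N12: N3, N4, N5, N9
Taking the union gives {N1, N2, N3, N4, N5, N7, N9, N11, N12}.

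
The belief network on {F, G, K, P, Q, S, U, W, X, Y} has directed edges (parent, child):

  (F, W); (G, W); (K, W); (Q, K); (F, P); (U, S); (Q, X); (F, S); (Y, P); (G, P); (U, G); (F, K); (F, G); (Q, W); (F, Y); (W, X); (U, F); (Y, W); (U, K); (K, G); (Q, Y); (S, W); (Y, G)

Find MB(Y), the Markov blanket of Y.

{F, G, K, P, Q, S, U, W}

Parents of Y: F, Q.
Children of Y: G, P, W.
For each child, the remaining parents (spouses of Y):
  parents(G) \ {Y} = {F, K, U}.
  parents(P) \ {Y} = {F, G}.
  W also has parents F, G, K, Q, S.
Union: {F, Q} ∪ {G, P, W} ∪ {F, G, K, Q, S, U} = {F, G, K, P, Q, S, U, W}.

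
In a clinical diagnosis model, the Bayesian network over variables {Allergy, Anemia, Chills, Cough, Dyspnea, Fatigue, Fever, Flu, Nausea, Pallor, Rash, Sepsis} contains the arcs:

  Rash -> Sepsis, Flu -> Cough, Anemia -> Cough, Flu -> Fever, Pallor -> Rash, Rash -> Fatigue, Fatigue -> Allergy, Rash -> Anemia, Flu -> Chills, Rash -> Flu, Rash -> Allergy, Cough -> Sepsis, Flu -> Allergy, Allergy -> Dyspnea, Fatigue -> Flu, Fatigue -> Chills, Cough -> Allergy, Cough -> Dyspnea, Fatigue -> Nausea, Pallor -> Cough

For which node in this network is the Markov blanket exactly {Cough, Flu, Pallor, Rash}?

Anemia

The target node must have every member of {Cough, Flu, Pallor, Rash} as a parent, child, or co-parent, and no others.
Parents of Anemia: Rash; children: Cough; co-parents: Flu, Pallor.
These exactly cover the given set, so the node is Anemia.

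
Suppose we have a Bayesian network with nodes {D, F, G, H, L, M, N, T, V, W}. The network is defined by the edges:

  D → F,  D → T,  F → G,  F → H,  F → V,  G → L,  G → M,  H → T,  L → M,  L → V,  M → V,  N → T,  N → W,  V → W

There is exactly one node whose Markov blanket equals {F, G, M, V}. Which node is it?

L

The target node must have every member of {F, G, M, V} as a parent, child, or co-parent, and no others.
Parents of L: G; children: M, V; co-parents: F, G, M.
These exactly cover the given set, so the node is L.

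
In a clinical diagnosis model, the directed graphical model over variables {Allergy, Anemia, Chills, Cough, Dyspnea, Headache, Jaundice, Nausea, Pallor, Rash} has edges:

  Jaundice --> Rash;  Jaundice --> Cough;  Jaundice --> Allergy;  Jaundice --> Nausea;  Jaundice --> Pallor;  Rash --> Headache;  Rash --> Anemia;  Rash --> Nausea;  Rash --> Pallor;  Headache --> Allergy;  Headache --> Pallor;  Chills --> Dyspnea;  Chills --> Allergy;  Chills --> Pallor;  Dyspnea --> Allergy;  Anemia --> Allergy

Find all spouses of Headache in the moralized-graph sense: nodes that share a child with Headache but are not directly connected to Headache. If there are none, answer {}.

{Anemia, Chills, Dyspnea, Jaundice}

Children of Headache: Allergy, Pallor.
  Allergy's other parents are Anemia, Chills, Dyspnea, Jaundice.
  Pallor also has parents Chills, Jaundice, Rash.
Excluding nodes already adjacent to Headache (Allergy, Pallor, Rash), the co-parent-only contribution is {Anemia, Chills, Dyspnea, Jaundice}.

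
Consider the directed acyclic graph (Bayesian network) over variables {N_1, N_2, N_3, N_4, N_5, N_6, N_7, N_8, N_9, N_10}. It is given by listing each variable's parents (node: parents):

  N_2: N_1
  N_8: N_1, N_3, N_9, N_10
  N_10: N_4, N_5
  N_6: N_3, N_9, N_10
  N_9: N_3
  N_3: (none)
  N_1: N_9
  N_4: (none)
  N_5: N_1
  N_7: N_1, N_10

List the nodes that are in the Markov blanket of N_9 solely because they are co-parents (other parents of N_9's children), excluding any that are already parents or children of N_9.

{N_10}

Children of N_9: N_1, N_6, N_8.
  N_1: no additional parents.
  parents(N_6) \ {N_9} = {N_3, N_10}.
  N_8 also has parents N_1, N_3, N_10.
Excluding nodes already adjacent to N_9 (N_1, N_3, N_6, N_8), the co-parent-only contribution is {N_10}.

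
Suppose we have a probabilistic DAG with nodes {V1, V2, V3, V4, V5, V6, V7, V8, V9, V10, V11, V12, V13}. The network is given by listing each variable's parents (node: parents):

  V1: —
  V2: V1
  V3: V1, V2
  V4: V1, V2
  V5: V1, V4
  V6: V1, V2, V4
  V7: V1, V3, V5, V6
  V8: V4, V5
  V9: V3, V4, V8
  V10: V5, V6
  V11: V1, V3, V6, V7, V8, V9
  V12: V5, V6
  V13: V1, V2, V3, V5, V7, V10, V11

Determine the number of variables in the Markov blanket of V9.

7

V9's parents: V3, V4, V8.
V9's children: V11.
Parents of each child, excluding V9:
  V11's other parents are V1, V3, V6, V7, V8.
MB(V9) = {V1, V3, V4, V6, V7, V8, V11}, which has 7 nodes.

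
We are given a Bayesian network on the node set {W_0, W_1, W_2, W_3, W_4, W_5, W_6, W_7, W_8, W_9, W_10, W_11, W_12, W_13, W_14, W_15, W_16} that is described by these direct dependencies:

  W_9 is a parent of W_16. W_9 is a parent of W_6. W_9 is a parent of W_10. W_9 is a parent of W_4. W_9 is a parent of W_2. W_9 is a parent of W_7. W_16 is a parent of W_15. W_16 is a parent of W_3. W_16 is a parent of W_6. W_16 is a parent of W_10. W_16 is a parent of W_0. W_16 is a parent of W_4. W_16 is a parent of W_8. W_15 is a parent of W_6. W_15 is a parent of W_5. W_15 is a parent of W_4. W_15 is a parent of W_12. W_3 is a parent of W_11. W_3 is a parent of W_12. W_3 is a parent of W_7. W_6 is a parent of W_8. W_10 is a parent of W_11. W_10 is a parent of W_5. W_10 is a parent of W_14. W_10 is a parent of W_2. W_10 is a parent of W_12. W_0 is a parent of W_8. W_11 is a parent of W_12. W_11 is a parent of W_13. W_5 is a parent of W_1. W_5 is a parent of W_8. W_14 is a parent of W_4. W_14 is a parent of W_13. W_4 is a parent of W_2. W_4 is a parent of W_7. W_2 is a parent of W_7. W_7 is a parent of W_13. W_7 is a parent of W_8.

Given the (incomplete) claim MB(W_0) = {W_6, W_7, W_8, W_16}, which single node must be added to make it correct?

W_5

Pa(W_0) = {W_16}.
W_0 has child W_8.
Other parents of W_0's children:
  W_8: W_5, W_6, W_7, W_16
MB(W_0) = {W_5, W_6, W_7, W_8, W_16}.
Comparing with the claimed set, W_5 is missing.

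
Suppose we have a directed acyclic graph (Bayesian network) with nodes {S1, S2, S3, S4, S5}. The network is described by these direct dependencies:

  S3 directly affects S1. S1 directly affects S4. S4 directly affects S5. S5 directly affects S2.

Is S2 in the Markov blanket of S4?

Parents of S4: S1.
Ch(S4) = {S5}.
For each child, the remaining parents (spouses of S4):
  S5: —
MB(S4) = {S1, S5}; S2 is not in this set.

No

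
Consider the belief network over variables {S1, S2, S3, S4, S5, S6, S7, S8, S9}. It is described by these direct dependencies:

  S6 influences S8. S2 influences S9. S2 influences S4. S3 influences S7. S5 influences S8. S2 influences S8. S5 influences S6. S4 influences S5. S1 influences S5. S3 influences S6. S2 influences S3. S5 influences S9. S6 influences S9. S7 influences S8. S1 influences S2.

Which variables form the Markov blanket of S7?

{S2, S3, S5, S6, S8}

By definition, MB(S7) is built from S7's parents, S7's children, and the co-parents of S7.
Pa(S7) = {S3}.
Children of S7: S8.
Parents of each child, excluding S7:
  S8's other parents are S2, S5, S6.
Union: {S3} ∪ {S8} ∪ {S2, S5, S6} = {S2, S3, S5, S6, S8}.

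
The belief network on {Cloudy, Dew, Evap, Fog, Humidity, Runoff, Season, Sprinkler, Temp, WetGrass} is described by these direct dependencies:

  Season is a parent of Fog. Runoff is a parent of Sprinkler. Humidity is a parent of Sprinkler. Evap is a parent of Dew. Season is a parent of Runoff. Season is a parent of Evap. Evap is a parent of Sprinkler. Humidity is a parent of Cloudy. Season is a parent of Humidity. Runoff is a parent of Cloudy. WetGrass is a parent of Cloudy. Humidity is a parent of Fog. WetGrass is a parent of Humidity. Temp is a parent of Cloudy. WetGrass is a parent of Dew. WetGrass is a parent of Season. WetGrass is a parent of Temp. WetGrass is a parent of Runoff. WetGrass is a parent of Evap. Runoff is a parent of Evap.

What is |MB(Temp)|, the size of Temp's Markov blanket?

4

Recall MB(v) = parents ∪ children ∪ spouses, where spouses are the other parents of v's children.
Parents of Temp: WetGrass.
Ch(Temp) = {Cloudy}.
Parents of each child, excluding Temp:
  Cloudy also has parents Humidity, Runoff, WetGrass.
MB(Temp) = {Cloudy, Humidity, Runoff, WetGrass}, which has 4 nodes.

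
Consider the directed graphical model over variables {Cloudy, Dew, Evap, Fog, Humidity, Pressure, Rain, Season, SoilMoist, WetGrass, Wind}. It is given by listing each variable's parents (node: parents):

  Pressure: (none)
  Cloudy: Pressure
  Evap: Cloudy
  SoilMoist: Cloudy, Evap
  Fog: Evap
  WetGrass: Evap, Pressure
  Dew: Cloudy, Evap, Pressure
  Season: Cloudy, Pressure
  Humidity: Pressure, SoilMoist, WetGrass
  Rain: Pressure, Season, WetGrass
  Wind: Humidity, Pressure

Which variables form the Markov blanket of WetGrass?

{Evap, Humidity, Pressure, Rain, Season, SoilMoist}

Pa(WetGrass) = {Evap, Pressure}.
Children of WetGrass: Humidity, Rain.
Parents of each child, excluding WetGrass:
  parents(Humidity) \ {WetGrass} = {Pressure, SoilMoist}.
  Rain also has parents Pressure, Season.
MB(WetGrass) = {Evap, Humidity, Pressure, Rain, Season, SoilMoist}.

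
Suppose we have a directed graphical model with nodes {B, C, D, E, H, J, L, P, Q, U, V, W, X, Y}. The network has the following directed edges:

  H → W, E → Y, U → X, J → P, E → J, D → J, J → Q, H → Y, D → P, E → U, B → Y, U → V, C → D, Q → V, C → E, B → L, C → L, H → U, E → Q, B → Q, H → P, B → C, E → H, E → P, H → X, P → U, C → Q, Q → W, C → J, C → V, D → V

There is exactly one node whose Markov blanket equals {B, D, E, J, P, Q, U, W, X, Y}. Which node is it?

The target node must have every member of {B, D, E, J, P, Q, U, W, X, Y} as a parent, child, or co-parent, and no others.
Parents of H: E; children: P, U, W, X, Y; co-parents: B, D, E, J, P, Q, U.
These exactly cover the given set, so the node is H.

H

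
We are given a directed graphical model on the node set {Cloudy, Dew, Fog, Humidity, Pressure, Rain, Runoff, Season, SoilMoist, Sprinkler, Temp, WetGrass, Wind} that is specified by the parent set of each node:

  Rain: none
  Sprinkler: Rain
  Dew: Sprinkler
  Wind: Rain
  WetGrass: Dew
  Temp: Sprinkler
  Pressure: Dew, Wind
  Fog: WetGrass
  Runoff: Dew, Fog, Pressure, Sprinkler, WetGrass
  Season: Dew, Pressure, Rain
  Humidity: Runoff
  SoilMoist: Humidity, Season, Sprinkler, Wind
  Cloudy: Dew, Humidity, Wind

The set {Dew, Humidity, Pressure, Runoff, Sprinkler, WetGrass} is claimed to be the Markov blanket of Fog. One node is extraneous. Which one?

Recall MB(v) = parents ∪ children ∪ spouses, where spouses are the other parents of v's children.
Fog has parent WetGrass.
Ch(Fog) = {Runoff}.
For each child, the remaining parents (spouses of Fog):
  parents(Runoff) \ {Fog} = {Dew, Pressure, Sprinkler, WetGrass}.
MB(Fog) = {Dew, Pressure, Runoff, Sprinkler, WetGrass}.
Humidity is neither a parent, child, nor co-parent of Fog, so it does not belong.

Humidity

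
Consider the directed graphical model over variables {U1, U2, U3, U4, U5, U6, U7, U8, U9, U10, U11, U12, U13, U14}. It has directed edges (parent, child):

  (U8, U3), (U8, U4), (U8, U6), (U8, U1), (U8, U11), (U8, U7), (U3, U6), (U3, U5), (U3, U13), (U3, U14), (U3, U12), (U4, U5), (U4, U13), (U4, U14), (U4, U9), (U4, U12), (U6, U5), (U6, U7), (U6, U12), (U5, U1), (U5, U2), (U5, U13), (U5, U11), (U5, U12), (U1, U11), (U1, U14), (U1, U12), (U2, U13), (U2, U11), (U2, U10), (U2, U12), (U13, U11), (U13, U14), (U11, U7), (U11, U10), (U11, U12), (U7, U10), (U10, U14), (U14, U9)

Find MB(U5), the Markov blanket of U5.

Recall MB(v) = parents ∪ children ∪ spouses, where spouses are the other parents of v's children.
U5's parents: U3, U4, U6.
Children of U5: U1, U2, U11, U12, U13.
Other parents of U5's children:
  U1: U8
  U2: —
  U13: U2, U3, U4
  U11: U1, U2, U8, U13
  U12: U1, U2, U3, U4, U6, U11
Union: {U3, U4, U6} ∪ {U1, U2, U11, U12, U13} ∪ {U1, U2, U3, U4, U6, U8, U11, U13} = {U1, U2, U3, U4, U6, U8, U11, U12, U13}.

{U1, U2, U3, U4, U6, U8, U11, U12, U13}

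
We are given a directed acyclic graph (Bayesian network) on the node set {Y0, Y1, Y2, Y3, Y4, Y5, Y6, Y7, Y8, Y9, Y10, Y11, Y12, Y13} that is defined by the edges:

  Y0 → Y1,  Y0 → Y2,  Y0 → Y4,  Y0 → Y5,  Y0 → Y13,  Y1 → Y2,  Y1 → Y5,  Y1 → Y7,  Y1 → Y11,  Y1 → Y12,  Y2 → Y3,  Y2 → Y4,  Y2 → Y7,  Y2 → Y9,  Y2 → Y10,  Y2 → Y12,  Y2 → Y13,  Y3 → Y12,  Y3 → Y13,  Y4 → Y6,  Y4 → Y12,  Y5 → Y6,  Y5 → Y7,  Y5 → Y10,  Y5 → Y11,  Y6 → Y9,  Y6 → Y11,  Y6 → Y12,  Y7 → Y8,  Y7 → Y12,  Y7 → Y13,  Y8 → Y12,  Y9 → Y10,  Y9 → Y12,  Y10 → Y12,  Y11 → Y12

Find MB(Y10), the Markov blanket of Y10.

{Y1, Y2, Y3, Y4, Y5, Y6, Y7, Y8, Y9, Y11, Y12}

A node's Markov blanket = Pa ∪ Ch ∪ (parents of Ch other than the node itself).
Pa(Y10) = {Y2, Y5, Y9}.
Children of Y10: Y12.
Parents of each child, excluding Y10:
  parents(Y12) \ {Y10} = {Y1, Y2, Y3, Y4, Y6, Y7, Y8, Y9, Y11}.
So the Markov blanket of Y10 is {Y1, Y2, Y3, Y4, Y5, Y6, Y7, Y8, Y9, Y11, Y12}.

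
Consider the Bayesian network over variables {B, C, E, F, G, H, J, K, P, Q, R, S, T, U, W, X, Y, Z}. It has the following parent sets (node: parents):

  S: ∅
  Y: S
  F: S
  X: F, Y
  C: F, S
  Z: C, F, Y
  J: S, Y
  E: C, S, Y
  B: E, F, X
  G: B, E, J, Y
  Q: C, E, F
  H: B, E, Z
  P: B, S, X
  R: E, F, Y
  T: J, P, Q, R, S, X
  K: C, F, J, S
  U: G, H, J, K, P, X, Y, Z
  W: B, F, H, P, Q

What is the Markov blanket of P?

{B, F, G, H, J, K, Q, R, S, T, U, W, X, Y, Z}

By definition, MB(P) is built from P's parents, P's children, and the co-parents of P.
Pa(P) = {B, S, X}.
P's children: T, U, W.
For each child, the remaining parents (spouses of P):
  T's other parents are J, Q, R, S, X.
  U also has parents G, H, J, K, X, Y, Z.
  W's other parents are B, F, H, Q.
Taking the union gives {B, F, G, H, J, K, Q, R, S, T, U, W, X, Y, Z}.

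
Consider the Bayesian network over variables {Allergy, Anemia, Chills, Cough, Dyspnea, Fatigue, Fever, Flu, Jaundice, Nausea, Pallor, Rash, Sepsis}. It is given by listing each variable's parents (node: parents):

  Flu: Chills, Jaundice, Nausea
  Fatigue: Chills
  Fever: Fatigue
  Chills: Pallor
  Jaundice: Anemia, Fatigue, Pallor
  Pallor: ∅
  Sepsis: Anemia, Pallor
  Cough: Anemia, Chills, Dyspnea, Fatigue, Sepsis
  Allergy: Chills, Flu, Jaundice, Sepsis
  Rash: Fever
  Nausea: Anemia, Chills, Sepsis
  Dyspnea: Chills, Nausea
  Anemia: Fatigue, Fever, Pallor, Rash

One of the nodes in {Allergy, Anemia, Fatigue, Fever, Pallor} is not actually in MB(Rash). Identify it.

Children of Rash: Anemia.
Parents of Rash: Fever.
Other parents of Rash's children:
  Anemia: Fatigue, Fever, Pallor
MB(Rash) = {Anemia, Fatigue, Fever, Pallor}.
Allergy is neither a parent, child, nor co-parent of Rash, so it does not belong.

Allergy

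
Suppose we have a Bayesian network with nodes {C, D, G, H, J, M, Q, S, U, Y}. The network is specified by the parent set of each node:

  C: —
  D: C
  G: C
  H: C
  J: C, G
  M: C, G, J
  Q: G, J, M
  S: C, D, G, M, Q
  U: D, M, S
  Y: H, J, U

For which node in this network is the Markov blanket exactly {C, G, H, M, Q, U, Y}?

The target node must have every member of {C, G, H, M, Q, U, Y} as a parent, child, or co-parent, and no others.
Parents of J: C, G; children: M, Q, Y; co-parents: C, G, H, M, U.
These exactly cover the given set, so the node is J.

J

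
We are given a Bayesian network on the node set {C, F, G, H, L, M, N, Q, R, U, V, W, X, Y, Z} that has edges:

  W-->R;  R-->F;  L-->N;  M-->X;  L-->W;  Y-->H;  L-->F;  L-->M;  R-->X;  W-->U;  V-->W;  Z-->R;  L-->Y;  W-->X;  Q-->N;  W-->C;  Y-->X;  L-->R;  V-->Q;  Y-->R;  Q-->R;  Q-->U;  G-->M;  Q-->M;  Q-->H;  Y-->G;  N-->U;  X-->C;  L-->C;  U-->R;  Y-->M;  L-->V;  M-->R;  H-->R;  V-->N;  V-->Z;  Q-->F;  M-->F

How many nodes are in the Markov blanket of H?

8

H has parents Q, Y.
H's children: R.
Parents of each child, excluding H:
  R's other parents are L, M, Q, U, W, Y, Z.
MB(H) = {L, M, Q, R, U, W, Y, Z}, which has 8 nodes.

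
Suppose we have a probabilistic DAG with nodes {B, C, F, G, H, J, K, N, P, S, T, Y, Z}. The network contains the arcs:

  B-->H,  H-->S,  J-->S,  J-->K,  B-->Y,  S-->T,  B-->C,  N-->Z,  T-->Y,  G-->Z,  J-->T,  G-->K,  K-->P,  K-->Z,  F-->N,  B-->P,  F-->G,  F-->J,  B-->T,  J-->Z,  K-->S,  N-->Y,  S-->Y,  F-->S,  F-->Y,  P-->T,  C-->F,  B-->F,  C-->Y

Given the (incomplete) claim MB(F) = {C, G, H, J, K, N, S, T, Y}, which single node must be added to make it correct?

Pa(F) = {B, C}.
Ch(F) = {G, J, N, S, Y}.
Co-parents of F (other parents of its children):
  G has no other parent.
  J has no other parent.
  N has no other parent.
  S also has parents H, J, K.
  parents(Y) \ {F} = {B, C, N, S, T}.
MB(F) = {B, C, G, H, J, K, N, S, T, Y}.
Comparing with the claimed set, B is missing.

B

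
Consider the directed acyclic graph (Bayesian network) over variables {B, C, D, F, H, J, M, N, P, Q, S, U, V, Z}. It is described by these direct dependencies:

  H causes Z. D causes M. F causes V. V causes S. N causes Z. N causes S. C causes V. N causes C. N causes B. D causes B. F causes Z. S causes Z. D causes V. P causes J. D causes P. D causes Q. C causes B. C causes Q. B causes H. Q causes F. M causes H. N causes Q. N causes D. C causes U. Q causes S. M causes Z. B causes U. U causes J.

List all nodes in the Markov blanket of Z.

{F, H, M, N, S}

Pa(Z) = {F, H, M, N, S}.
Ch(Z) = {}.
Z has no children, so there are no co-parents.
Taking the union gives {F, H, M, N, S}.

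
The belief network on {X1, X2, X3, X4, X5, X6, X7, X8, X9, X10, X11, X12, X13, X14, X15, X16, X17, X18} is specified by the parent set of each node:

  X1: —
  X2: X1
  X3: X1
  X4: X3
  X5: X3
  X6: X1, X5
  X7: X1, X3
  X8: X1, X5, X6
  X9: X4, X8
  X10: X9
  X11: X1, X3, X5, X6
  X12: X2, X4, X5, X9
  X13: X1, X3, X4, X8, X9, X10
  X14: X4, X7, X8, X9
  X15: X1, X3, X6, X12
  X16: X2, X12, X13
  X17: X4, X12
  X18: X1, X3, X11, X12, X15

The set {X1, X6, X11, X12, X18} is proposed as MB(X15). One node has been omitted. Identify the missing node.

A node's Markov blanket = Pa ∪ Ch ∪ (parents of Ch other than the node itself).
Ch(X15) = {X18}.
Pa(X15) = {X1, X3, X6, X12}.
Parents of each child, excluding X15:
  X18 also has parents X1, X3, X11, X12.
MB(X15) = {X1, X3, X6, X11, X12, X18}.
Comparing with the claimed set, X3 is missing.

X3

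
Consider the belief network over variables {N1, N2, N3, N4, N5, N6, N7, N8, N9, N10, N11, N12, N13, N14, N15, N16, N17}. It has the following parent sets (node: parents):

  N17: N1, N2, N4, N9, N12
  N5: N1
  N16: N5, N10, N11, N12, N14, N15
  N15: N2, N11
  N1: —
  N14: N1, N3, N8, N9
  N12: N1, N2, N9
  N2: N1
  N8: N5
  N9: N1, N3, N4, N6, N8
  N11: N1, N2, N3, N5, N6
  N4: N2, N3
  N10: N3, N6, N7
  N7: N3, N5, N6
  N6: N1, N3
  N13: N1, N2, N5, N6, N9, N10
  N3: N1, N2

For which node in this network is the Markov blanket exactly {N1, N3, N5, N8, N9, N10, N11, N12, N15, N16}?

N14

The target node must have every member of {N1, N3, N5, N8, N9, N10, N11, N12, N15, N16} as a parent, child, or co-parent, and no others.
Parents of N14: N1, N3, N8, N9; children: N16; co-parents: N5, N10, N11, N12, N15.
These exactly cover the given set, so the node is N14.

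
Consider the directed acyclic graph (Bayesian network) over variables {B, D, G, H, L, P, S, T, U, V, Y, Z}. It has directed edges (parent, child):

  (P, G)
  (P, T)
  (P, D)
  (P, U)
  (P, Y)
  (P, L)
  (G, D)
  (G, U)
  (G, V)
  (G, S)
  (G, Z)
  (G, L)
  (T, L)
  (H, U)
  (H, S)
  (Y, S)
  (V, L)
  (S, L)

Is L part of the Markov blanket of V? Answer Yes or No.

L is a child of V.
So L ∈ MB(V).

Yes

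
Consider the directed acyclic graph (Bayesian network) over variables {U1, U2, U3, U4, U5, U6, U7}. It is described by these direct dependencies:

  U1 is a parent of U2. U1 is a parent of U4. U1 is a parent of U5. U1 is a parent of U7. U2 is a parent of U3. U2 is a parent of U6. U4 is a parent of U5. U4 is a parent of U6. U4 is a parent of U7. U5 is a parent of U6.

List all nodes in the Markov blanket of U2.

The Markov blanket of a node is its parents, its children, and the other parents of its children.
U2 has children U3, U6.
Parents of U2: U1.
Co-parents of U2 (other parents of its children):
  U3 has no other parent.
  U6 also has parents U4, U5.
Taking the union gives {U1, U3, U4, U5, U6}.

{U1, U3, U4, U5, U6}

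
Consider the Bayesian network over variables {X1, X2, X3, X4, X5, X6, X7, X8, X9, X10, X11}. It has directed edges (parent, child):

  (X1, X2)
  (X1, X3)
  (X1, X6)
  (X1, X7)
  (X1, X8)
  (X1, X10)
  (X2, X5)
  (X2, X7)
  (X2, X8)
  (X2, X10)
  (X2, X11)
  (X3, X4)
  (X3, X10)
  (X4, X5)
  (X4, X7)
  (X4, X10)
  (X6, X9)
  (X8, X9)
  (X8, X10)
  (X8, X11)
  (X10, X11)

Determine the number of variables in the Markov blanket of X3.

Pa(X3) = {X1}.
X3 has children X4, X10.
Co-parents of X3 (other parents of its children):
  X4: no additional parents.
  X10 also has parents X1, X2, X4, X8.
MB(X3) = {X1, X2, X4, X8, X10}, which has 5 nodes.

5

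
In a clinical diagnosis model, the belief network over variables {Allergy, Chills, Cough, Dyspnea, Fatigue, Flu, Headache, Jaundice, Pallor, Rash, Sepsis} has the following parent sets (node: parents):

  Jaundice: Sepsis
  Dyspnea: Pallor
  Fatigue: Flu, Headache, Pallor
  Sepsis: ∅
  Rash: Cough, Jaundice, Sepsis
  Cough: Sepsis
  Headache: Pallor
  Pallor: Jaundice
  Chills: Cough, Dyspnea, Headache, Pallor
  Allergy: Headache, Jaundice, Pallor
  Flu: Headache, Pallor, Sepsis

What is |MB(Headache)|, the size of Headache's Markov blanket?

Headache has children Allergy, Chills, Fatigue, Flu.
Headache's parents: Pallor.
Other parents of Headache's children:
  Flu: Pallor, Sepsis
  Allergy: Jaundice, Pallor
  Fatigue: Flu, Pallor
  Chills: Cough, Dyspnea, Pallor
MB(Headache) = {Allergy, Chills, Cough, Dyspnea, Fatigue, Flu, Jaundice, Pallor, Sepsis}, which has 9 nodes.

9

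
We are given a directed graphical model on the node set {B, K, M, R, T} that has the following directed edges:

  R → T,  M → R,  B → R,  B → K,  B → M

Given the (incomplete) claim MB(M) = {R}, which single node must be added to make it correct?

B

The Markov blanket of a node is its parents, its children, and the other parents of its children.
M's parents: B.
Children of M: R.
Other parents of M's children:
  R: B
MB(M) = {B, R}.
Comparing with the claimed set, B is missing.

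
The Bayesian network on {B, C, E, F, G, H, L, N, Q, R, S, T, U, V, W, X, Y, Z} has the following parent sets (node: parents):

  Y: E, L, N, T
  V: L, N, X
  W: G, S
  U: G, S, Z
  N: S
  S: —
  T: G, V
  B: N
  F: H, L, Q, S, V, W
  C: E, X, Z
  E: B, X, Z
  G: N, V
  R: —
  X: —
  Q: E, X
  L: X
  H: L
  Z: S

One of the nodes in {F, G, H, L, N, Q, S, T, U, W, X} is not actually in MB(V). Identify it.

By definition, MB(V) is built from V's parents, V's children, and the co-parents of V.
V's parents: L, N, X.
Children of V: F, G, T.
Other parents of V's children:
  parents(G) \ {V} = {N}.
  T's other parent is G.
  parents(F) \ {V} = {H, L, Q, S, W}.
MB(V) = {F, G, H, L, N, Q, S, T, W, X}.
U is neither a parent, child, nor co-parent of V, so it does not belong.

U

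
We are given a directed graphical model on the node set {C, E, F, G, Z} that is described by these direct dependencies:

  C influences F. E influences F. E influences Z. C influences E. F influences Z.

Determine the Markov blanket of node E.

{C, F, Z}

Parents of E: C.
E has children F, Z.
Parents of each child, excluding E:
  parents(F) \ {E} = {C}.
  Z also has parent F.
MB(E) = {C, F, Z}.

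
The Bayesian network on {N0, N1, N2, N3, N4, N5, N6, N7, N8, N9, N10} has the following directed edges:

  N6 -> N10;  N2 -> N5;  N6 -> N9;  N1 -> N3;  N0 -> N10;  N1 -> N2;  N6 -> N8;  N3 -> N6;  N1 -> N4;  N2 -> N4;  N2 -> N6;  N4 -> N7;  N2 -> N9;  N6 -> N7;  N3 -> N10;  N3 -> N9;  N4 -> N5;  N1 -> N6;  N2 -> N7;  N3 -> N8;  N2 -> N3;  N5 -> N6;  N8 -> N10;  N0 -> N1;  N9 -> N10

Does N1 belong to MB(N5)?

N1 is a co-parent of N5: both are parents of N6.
So N1 ∈ MB(N5).

Yes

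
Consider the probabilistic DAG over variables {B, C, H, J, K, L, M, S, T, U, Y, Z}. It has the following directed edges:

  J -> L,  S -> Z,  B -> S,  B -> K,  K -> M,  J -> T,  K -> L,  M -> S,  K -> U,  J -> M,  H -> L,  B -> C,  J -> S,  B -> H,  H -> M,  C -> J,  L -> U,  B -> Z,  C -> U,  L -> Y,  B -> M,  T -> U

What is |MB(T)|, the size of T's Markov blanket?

5

A node's Markov blanket = Pa ∪ Ch ∪ (parents of Ch other than the node itself).
Children of T: U.
Parents of T: J.
Co-parents of T (other parents of its children):
  U also has parents C, K, L.
MB(T) = {C, J, K, L, U}, which has 5 nodes.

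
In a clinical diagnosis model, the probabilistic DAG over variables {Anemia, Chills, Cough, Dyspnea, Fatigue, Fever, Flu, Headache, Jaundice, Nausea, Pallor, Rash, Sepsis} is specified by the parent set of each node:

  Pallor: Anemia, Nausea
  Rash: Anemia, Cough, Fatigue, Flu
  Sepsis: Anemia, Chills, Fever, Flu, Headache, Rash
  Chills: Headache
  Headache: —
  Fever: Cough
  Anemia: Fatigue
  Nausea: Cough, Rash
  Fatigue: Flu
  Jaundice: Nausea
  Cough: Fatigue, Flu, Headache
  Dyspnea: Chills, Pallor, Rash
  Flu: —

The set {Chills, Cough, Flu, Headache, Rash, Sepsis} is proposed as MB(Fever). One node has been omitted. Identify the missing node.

Anemia

The Markov blanket of a node is its parents, its children, and the other parents of its children.
Ch(Fever) = {Sepsis}.
Pa(Fever) = {Cough}.
Other parents of Fever's children:
  parents(Sepsis) \ {Fever} = {Anemia, Chills, Flu, Headache, Rash}.
MB(Fever) = {Anemia, Chills, Cough, Flu, Headache, Rash, Sepsis}.
Comparing with the claimed set, Anemia is missing.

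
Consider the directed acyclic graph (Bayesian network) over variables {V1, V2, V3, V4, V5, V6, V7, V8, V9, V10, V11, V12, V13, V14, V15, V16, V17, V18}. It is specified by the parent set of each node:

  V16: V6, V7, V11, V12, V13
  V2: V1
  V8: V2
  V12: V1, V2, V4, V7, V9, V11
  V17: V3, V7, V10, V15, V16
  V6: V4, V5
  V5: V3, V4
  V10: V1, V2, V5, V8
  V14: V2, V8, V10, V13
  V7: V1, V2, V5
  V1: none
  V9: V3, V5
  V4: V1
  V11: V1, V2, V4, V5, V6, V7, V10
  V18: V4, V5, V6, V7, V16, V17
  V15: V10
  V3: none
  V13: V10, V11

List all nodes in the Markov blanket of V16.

{V3, V4, V5, V6, V7, V10, V11, V12, V13, V15, V17, V18}

A node's Markov blanket = Pa ∪ Ch ∪ (parents of Ch other than the node itself).
V16 has parents V6, V7, V11, V12, V13.
Ch(V16) = {V17, V18}.
Co-parents of V16 (other parents of its children):
  V17 also has parents V3, V7, V10, V15.
  parents(V18) \ {V16} = {V4, V5, V6, V7, V17}.
Taking the union gives {V3, V4, V5, V6, V7, V10, V11, V12, V13, V15, V17, V18}.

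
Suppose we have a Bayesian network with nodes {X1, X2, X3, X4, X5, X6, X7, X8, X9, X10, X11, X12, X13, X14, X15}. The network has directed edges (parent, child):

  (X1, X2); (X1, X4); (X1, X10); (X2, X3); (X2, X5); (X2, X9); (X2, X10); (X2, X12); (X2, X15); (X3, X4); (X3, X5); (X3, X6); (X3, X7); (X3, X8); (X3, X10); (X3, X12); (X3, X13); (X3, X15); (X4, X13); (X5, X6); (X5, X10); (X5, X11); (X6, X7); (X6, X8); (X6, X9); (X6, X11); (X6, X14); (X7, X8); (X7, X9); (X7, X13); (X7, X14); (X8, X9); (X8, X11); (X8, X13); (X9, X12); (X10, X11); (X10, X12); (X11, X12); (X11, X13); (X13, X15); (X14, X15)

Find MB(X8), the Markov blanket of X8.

{X2, X3, X4, X5, X6, X7, X9, X10, X11, X13}

A node's Markov blanket = Pa ∪ Ch ∪ (parents of Ch other than the node itself).
Ch(X8) = {X9, X11, X13}.
X8 has parents X3, X6, X7.
For each child, the remaining parents (spouses of X8):
  X9: X2, X6, X7
  X11: X5, X6, X10
  X13: X3, X4, X7, X11
So the Markov blanket of X8 is {X2, X3, X4, X5, X6, X7, X9, X10, X11, X13}.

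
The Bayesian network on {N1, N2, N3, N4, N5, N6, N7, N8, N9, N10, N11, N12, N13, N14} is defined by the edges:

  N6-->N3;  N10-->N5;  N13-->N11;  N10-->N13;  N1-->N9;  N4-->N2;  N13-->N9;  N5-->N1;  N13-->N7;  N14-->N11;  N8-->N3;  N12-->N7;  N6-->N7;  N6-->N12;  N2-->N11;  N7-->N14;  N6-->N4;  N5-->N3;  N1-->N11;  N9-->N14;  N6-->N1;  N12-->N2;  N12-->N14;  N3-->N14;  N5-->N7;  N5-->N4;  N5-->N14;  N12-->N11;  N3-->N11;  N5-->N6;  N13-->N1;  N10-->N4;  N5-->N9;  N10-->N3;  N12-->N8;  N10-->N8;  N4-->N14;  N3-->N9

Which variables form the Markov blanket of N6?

The Markov blanket of a node is its parents, its children, and the other parents of its children.
N6's parents: N5.
N6's children: N1, N3, N4, N7, N12.
Other parents of N6's children:
  N4 also has parents N5, N10.
  N12: no additional parents.
  parents(N1) \ {N6} = {N5, N13}.
  parents(N3) \ {N6} = {N5, N8, N10}.
  parents(N7) \ {N6} = {N5, N12, N13}.
Taking the union gives {N1, N3, N4, N5, N7, N8, N10, N12, N13}.

{N1, N3, N4, N5, N7, N8, N10, N12, N13}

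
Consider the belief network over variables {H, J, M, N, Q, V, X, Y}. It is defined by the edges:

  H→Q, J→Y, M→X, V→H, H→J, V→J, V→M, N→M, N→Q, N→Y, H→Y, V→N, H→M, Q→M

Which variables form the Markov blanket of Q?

{H, M, N, V}

Pa(Q) = {H, N}.
Ch(Q) = {M}.
For each child, the remaining parents (spouses of Q):
  M also has parents H, N, V.
So the Markov blanket of Q is {H, M, N, V}.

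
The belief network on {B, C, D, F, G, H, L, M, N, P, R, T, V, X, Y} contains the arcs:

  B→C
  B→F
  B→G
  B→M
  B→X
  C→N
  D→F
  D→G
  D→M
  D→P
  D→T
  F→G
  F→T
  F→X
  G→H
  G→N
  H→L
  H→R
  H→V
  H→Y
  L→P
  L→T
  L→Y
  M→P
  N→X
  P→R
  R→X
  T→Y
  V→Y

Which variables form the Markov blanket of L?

By definition, MB(L) is built from L's parents, L's children, and the co-parents of L.
L has children P, T, Y.
L's parents: H.
Parents of each child, excluding L:
  parents(P) \ {L} = {D, M}.
  parents(T) \ {L} = {D, F}.
  Y also has parents H, T, V.
Union: {H} ∪ {P, T, Y} ∪ {D, F, H, M, T, V} = {D, F, H, M, P, T, V, Y}.

{D, F, H, M, P, T, V, Y}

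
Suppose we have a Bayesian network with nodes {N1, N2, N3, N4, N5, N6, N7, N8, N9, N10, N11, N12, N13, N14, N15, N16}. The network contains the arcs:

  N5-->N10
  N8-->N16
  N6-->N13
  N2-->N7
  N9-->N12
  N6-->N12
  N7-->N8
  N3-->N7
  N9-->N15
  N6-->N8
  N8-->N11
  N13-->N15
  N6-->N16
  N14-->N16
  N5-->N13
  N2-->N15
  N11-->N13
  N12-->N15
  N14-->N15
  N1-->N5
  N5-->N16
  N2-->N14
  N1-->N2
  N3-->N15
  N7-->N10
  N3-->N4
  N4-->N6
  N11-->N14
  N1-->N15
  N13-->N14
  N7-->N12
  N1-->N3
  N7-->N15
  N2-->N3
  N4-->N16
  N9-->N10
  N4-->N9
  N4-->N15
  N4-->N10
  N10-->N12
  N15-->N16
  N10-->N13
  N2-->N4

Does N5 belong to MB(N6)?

Yes

N5 is a co-parent of N6: both are parents of N13, N16.
So N5 ∈ MB(N6).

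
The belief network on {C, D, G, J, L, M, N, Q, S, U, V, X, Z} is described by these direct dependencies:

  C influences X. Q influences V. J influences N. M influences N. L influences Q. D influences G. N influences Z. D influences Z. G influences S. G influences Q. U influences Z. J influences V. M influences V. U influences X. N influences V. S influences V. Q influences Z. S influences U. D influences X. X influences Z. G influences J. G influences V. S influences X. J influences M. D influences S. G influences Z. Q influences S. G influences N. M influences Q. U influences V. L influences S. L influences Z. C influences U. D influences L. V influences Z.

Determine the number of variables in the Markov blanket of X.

10

Pa(X) = {C, D, S, U}.
X's children: Z.
Co-parents of X (other parents of its children):
  Z also has parents D, G, L, N, Q, U, V.
MB(X) = {C, D, G, L, N, Q, S, U, V, Z}, which has 10 nodes.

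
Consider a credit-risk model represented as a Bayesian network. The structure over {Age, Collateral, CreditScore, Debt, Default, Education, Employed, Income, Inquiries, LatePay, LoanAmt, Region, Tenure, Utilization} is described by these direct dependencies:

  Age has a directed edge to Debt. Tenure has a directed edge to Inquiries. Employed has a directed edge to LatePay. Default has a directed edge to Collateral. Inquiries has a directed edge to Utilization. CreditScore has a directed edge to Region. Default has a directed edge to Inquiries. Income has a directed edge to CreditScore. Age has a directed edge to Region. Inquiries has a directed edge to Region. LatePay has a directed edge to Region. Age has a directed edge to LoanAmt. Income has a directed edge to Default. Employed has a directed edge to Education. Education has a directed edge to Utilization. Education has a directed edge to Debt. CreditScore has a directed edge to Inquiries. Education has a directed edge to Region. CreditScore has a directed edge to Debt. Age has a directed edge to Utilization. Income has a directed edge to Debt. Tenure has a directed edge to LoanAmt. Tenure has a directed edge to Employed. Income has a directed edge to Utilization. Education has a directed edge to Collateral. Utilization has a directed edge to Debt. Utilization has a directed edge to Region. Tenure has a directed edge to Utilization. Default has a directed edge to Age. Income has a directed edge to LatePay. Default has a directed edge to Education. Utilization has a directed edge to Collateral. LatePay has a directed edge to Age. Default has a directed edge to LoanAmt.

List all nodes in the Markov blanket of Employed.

Employed's parents: Tenure.
Employed has children Education, LatePay.
Co-parents of Employed (other parents of its children):
  LatePay: Income
  Education: Default
MB(Employed) = {Default, Education, Income, LatePay, Tenure}.

{Default, Education, Income, LatePay, Tenure}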